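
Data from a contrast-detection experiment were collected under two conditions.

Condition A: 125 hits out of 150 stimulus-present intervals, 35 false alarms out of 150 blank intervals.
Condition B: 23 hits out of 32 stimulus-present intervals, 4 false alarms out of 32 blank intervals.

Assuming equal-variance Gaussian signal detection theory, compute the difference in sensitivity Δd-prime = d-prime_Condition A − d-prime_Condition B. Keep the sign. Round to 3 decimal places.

Condition A: z(0.8333) = 0.9673, z(0.2333) = -0.7280, d' = 1.6953
Condition B: z(0.7188) = 0.5793, z(0.1250) = -1.1503, d' = 1.7296
Δd' = d'_Condition A − d'_Condition B = 1.6953 − 1.7296 = -0.0343
Condition B has the higher sensitivity.

Δd-prime = -0.034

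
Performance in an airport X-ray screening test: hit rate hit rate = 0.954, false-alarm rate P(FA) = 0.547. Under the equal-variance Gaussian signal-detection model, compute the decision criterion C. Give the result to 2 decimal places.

Φ⁻¹(H) = Φ⁻¹(0.954) = 1.6849
Φ⁻¹(FA) = Φ⁻¹(0.547) = 0.1181
c = −½·[z(H) + z(FA)] = −0.5 × (1.6849 + 0.1181) = -0.9015
c < 0: the screener has a liberal response bias.

C = -0.90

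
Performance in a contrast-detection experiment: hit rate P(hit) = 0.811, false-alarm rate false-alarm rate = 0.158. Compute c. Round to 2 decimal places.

Φ⁻¹(0.811) = 0.8816, Φ⁻¹(0.158) = -1.0027
c = −½·[z(H) + z(FA)] = −0.5 × (0.8816 + (-1.0027)) = 0.06055
c > 0: the observer has a conservative response bias.

c = 0.06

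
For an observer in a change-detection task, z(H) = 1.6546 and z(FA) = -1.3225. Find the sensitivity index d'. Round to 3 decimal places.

d' = 2.977

d' = z(H) − z(FA) = 1.6546 − (-1.3225) = 2.9771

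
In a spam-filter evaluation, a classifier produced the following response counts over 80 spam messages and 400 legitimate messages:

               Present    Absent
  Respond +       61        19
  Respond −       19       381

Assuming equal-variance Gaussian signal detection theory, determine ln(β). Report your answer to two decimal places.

H = 61/80 = 0.7625
FA = 19/400 = 0.0475
z(H) = z(0.7625) = 0.714
z(FA) = z(0.0475) = -1.670
ln β = −½·[z(H)² − z(FA)²] = −0.5 × (0.510 − 2.789) = 1.1395

ln β = 1.14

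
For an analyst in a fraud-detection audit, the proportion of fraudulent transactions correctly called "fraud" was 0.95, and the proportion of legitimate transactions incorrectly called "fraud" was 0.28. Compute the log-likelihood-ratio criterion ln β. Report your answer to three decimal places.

ln β = -1.183

z(0.95) = 1.6449, z(0.28) = -0.5828
ln β = −½·[z(H)² − z(FA)²] = −0.5 × (2.7057 − 0.3397) = -1.1830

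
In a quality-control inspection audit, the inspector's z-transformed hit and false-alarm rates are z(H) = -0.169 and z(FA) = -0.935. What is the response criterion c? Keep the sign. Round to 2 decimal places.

c = 0.55

c = −½·[z(H) + z(FA)] = −½·(-0.169 + (-0.935)) = 0.552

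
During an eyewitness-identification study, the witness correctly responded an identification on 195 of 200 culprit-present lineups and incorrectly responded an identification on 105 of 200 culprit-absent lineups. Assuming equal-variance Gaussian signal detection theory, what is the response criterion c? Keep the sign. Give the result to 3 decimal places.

c = -1.011

H = 195/200 = 0.9750
FA = 105/200 = 0.5250
z(H) = z(0.9750) = 1.9600
z(FA) = z(0.5250) = 0.0627
c = −½·[z(H) + z(FA)] = −0.5 × (1.9600 + 0.0627) = -1.01135
c < 0: the witness has a liberal response bias.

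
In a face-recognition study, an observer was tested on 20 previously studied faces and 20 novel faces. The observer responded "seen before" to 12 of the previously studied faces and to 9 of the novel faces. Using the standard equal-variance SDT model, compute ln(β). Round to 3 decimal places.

H = 12/20 = 0.6000
FA = 9/20 = 0.4500
z(H) = z(0.6000) = 0.2533
z(FA) = z(0.4500) = -0.1257
ln β = −½·[z(H)² − z(FA)²] = −0.5 × (0.0642 − 0.0158) = -0.0242

ln β = -0.024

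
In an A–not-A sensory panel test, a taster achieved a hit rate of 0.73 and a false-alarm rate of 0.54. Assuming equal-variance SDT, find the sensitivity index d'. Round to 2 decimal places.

z(H) = z(0.73) = 0.613
z(FA) = z(0.54) = 0.100
d' = z(H) − z(FA) = 0.613 − 0.100 = 0.513

d' = 0.51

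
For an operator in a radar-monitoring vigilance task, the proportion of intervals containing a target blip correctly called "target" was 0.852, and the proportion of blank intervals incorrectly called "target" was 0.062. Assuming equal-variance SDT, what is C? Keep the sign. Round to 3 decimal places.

Φ⁻¹(H) = Φ⁻¹(0.852) = 1.0450
Φ⁻¹(FA) = Φ⁻¹(0.062) = -1.5382
c = −½·[z(H) + z(FA)] = −0.5 × (1.0450 + (-1.5382)) = 0.2466
c > 0: the operator has a conservative response bias.

C = 0.247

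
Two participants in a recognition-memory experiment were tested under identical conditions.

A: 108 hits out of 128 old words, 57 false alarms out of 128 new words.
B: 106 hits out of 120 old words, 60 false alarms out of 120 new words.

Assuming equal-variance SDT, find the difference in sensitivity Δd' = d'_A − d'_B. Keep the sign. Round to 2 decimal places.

A: z(0.8438) = 1.010, z(0.4453) = -0.138, d' = 1.148
B: z(0.8833) = 1.192, z(0.5000) = 0.000, d' = 1.192
Δd' = d'_A − d'_B = 1.148 − 1.192 = -0.044
B has the higher sensitivity.

Δd' = -0.04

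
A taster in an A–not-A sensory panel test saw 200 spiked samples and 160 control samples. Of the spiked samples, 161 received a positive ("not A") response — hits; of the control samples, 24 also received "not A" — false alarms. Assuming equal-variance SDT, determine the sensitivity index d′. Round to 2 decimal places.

H = 161/200 = 0.8050
FA = 24/160 = 0.1500
Φ⁻¹(H) = Φ⁻¹(0.8050) = 0.8596
Φ⁻¹(FA) = Φ⁻¹(0.1500) = -1.0364
d' = z(H) − z(FA) = 0.8596 − (-1.0364) = 1.8960

d′ = 1.90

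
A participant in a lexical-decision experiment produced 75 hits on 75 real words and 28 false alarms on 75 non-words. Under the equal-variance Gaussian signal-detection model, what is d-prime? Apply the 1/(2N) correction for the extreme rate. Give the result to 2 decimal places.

The hit rate is 75/75 = 1, so apply the 1/(2N) correction: H → 1 − 1/(2·75) = 0.99333.
z(H) = z(0.99333) = 2.475
z(FA) = z(0.37333) = -0.323
d' = 2.475 − (-0.323) = 2.798

d-prime = 2.80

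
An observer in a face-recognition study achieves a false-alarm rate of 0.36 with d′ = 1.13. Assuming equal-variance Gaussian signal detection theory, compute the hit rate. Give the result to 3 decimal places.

hit rate = 0.780

z(false-alarm rate) = z(0.36) = -0.3585
z(H) = z(FA) + d' = -0.3585 + 1.13 = 0.7715
hit rate = Φ(0.7715) = 0.7798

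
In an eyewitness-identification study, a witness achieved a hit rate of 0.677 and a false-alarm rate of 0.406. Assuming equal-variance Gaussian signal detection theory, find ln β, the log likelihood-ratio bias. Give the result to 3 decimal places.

Φ⁻¹(H) = 0.4593
Φ⁻¹(FA) = -0.2378
ln β = −½·[z(H)² − z(FA)²] = −0.5 × (0.2110 − 0.0565) = -0.07725

ln β = -0.077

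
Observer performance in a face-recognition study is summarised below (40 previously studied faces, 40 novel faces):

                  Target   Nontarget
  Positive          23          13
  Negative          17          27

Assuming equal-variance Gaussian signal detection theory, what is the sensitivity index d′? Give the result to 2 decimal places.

d′ = 0.64

H = 23/40 = 0.5750
FA = 13/40 = 0.3250
z(H) = 0.1891
z(FA) = -0.4538
d' = z(H) − z(FA) = 0.1891 − (-0.4538) = 0.6429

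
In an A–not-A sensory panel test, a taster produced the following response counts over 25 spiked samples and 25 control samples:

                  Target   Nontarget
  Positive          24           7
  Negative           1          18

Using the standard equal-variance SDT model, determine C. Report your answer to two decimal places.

C = -0.58

H = 24/25 = 0.9600
FA = 7/25 = 0.2800
Φ⁻¹(0.9600) = 1.7507, Φ⁻¹(0.2800) = -0.5828
c = −½·[z(H) + z(FA)] = −0.5 × (1.7507 + (-0.5828)) = -0.58395
c < 0: the taster has a liberal response bias.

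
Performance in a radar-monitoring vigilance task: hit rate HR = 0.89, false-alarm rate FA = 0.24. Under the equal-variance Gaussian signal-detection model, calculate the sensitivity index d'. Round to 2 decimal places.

z(H) = z(0.89) = 1.2265
z(FA) = z(0.24) = -0.7063
d' = z(H) − z(FA) = 1.2265 − (-0.7063) = 1.9328

d' = 1.93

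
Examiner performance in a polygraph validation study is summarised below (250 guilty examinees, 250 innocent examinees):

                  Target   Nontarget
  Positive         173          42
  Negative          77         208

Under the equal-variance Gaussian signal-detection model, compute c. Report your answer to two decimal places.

H = 173/250 = 0.6920
FA = 42/250 = 0.1680
z(H) = 0.502
z(FA) = -0.962
c = −½·[z(H) + z(FA)] = −0.5 × (0.502 + (-0.962)) = 0.230

c = 0.23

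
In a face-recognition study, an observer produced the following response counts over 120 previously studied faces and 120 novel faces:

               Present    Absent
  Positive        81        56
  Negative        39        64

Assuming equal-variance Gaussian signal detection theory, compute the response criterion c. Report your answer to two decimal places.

H = 81/120 = 0.6750
FA = 56/120 = 0.4667
z(0.6750) = 0.454, z(0.4667) = -0.084
c = −½·[z(H) + z(FA)] = −0.5 × (0.454 + (-0.084)) = -0.185
c < 0: the observer has a liberal response bias.

c = -0.19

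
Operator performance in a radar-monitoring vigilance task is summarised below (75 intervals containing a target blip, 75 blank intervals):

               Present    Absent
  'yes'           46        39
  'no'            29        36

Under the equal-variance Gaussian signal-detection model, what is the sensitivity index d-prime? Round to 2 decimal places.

H = 46/75 = 0.6133
FA = 39/75 = 0.5200
z(H) = z(0.6133) = 0.2879
z(FA) = z(0.5200) = 0.0502
d' = z(H) − z(FA) = 0.2879 − 0.0502 = 0.2377

d-prime = 0.24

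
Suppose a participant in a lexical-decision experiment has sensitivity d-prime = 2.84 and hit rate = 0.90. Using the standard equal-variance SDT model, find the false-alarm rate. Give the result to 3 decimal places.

z(hit rate) = z(0.90) = 1.2816
z(FA) = z(H) − d' = 1.2816 − 2.84 = -1.5584
false-alarm rate = Φ(-1.5584) = 0.0596

false-alarm rate = 0.060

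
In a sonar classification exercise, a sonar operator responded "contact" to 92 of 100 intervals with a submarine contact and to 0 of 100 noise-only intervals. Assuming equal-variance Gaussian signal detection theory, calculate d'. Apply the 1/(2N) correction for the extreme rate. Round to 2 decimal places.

d' = 3.98

The false-alarm rate is 0/100 = 0, so apply the 1/(2N) correction: FA → 1/(2·100) = 0.00500.
z(H) = z(0.92000) = 1.405
z(FA) = z(0.00500) = -2.576
d' = 1.405 − (-2.576) = 3.981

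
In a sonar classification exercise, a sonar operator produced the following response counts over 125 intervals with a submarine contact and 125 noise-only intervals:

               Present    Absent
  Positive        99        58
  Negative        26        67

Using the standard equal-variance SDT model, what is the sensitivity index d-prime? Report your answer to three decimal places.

H = 99/125 = 0.7920
FA = 58/125 = 0.4640
z(H) = 0.8134
z(FA) = -0.0904
d' = z(H) − z(FA) = 0.8134 − (-0.0904) = 0.9038

d-prime = 0.904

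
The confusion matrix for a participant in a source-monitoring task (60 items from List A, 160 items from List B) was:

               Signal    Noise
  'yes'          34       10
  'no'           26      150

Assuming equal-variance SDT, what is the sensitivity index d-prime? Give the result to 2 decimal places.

d-prime = 1.70

H = 34/60 = 0.5667
FA = 10/160 = 0.0625
z(H) = 0.168
z(FA) = -1.534
d' = z(H) − z(FA) = 0.168 − (-1.534) = 1.702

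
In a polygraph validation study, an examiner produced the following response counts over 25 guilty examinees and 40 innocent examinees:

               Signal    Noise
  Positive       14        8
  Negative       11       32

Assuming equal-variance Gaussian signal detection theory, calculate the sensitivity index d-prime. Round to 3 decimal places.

d-prime = 0.993

H = 14/25 = 0.5600
FA = 8/40 = 0.2000
Φ⁻¹(H) = Φ⁻¹(0.5600) = 0.1510
Φ⁻¹(FA) = Φ⁻¹(0.2000) = -0.8416
d' = z(H) − z(FA) = 0.1510 − (-0.8416) = 0.9926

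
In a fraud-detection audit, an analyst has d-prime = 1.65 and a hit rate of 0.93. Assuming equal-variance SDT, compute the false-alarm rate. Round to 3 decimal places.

false-alarm rate = 0.431

z(hit rate) = z(0.93) = 1.4758
z(FA) = z(H) − d' = 1.4758 − 1.65 = -0.1742
false-alarm rate = Φ(-0.1742) = 0.4309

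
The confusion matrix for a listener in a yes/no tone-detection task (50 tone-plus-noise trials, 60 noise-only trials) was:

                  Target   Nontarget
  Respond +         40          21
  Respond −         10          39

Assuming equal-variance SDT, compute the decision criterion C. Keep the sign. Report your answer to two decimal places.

H = 40/50 = 0.8000
FA = 21/60 = 0.3500
z(H) = 0.8416
z(FA) = -0.3853
c = −½·[z(H) + z(FA)] = −0.5 × (0.8416 + (-0.3853)) = -0.22815

C = -0.23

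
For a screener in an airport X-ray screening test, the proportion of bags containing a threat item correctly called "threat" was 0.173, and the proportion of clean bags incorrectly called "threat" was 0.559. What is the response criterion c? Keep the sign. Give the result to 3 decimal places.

c = 0.397

Φ⁻¹(H) = -0.9424
Φ⁻¹(FA) = 0.1484
c = −½·[z(H) + z(FA)] = −0.5 × (-0.9424 + 0.1484) = 0.3970
c > 0: the screener has a conservative response bias.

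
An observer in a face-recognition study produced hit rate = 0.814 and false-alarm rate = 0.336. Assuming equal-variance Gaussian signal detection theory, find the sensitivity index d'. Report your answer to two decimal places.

d' = 1.32

Φ⁻¹(0.814) = 0.893, Φ⁻¹(0.336) = -0.423
d' = z(H) − z(FA) = 0.893 − (-0.423) = 1.316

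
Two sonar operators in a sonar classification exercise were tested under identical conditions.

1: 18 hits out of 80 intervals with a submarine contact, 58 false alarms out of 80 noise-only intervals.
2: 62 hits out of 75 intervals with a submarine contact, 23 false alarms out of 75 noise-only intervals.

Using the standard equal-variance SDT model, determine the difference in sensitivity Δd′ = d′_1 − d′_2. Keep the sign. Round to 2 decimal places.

Δd′ = -2.80

1: z(0.2250) = -0.755, z(0.7250) = 0.598, d' = -1.353
2: z(0.8267) = 0.941, z(0.3067) = -0.505, d' = 1.446
Δd' = d'_1 − d'_2 = -1.353 − 1.446 = -2.799
2 has the higher sensitivity.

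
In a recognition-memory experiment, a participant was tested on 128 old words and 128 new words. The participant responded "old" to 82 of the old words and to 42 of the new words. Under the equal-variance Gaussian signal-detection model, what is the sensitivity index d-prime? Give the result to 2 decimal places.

d-prime = 0.81

H = 82/128 = 0.6406
FA = 42/128 = 0.3281
z(H) = 0.3601
z(FA) = -0.4452
d' = z(H) − z(FA) = 0.3601 − (-0.4452) = 0.8053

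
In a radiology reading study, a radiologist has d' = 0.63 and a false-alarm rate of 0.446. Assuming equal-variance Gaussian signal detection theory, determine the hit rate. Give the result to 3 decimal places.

hit rate = 0.689

z(false-alarm rate) = z(0.446) = -0.1358
z(H) = z(FA) + d' = -0.1358 + 0.63 = 0.4942
hit rate = Φ(0.4942) = 0.6894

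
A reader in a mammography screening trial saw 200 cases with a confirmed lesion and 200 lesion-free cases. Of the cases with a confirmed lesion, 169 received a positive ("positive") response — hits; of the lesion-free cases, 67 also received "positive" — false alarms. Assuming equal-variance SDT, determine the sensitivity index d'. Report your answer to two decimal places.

H = 169/200 = 0.8450
FA = 67/200 = 0.3350
z(H) = 1.0152
z(FA) = -0.4261
d' = z(H) − z(FA) = 1.0152 − (-0.4261) = 1.4413

d' = 1.44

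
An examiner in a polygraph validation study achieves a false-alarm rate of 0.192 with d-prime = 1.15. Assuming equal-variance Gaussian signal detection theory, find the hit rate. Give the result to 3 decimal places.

hit rate = 0.610

z(false-alarm rate) = z(0.192) = -0.8705
z(H) = z(FA) + d' = -0.8705 + 1.15 = 0.2795
hit rate = Φ(0.2795) = 0.6101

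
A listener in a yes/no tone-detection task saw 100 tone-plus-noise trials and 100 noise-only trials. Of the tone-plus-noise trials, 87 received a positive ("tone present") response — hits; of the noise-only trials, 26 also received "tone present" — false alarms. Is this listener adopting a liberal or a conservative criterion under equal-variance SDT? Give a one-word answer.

liberal

z(H) = 1.126, z(FA) = -0.643
c = −½·(z(H) + z(FA)) = -0.2415
c < 0 → liberal criterion (biased toward responding “yes”).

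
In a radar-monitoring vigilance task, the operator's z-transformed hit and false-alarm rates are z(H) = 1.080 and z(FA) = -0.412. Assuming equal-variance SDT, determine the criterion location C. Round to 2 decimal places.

C = -0.33

c = −½·[z(H) + z(FA)] = −½·(1.080 + (-0.412)) = -0.334
c < 0: the operator has a liberal response bias.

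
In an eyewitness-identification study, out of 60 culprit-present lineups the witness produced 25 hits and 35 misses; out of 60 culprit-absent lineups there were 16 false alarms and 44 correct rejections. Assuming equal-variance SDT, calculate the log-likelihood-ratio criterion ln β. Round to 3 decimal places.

ln β = 0.172

H = 25/60 = 0.4167
FA = 16/60 = 0.2667
z(0.4167) = -0.2103, z(0.2667) = -0.6228
ln β = −½·[z(H)² − z(FA)²] = −0.5 × (0.0442 − 0.3879) = 0.17185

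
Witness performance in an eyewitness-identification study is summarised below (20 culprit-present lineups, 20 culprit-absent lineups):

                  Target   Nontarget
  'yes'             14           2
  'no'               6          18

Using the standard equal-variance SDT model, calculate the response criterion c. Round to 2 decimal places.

c = 0.38

H = 14/20 = 0.7000
FA = 2/20 = 0.1000
z(H) = z(0.7000) = 0.5244
z(FA) = z(0.1000) = -1.2816
c = −½·[z(H) + z(FA)] = −0.5 × (0.5244 + (-1.2816)) = 0.3786
c > 0: the witness has a conservative response bias.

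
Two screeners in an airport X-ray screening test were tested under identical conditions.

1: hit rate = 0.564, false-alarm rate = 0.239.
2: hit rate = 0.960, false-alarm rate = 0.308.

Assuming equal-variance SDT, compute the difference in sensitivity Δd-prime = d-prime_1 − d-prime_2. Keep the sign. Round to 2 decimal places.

1: z(0.564) = 0.161, z(0.239) = -0.710, d' = 0.871
2: z(0.960) = 1.751, z(0.308) = -0.502, d' = 2.253
Δd' = d'_1 − d'_2 = 0.871 − 2.253 = -1.382
2 has the higher sensitivity.

Δd-prime = -1.38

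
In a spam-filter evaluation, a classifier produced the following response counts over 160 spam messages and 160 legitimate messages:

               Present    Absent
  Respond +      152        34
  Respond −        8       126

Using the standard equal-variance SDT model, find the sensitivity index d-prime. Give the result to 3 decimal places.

H = 152/160 = 0.9500
FA = 34/160 = 0.2125
z(H) = z(0.9500) = 1.6449
z(FA) = z(0.2125) = -0.7978
d' = z(H) − z(FA) = 1.6449 − (-0.7978) = 2.4427

d-prime = 2.443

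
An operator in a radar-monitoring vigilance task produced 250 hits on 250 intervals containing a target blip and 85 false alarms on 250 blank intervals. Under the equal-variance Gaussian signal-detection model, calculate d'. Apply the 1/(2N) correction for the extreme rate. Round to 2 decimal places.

The hit rate is 250/250 = 1, so apply the 1/(2N) correction: H → 1 − 1/(2·250) = 0.99800.
z(H) = z(0.99800) = 2.878
z(FA) = z(0.34000) = -0.412
d' = 2.878 − (-0.412) = 3.290

d' = 3.29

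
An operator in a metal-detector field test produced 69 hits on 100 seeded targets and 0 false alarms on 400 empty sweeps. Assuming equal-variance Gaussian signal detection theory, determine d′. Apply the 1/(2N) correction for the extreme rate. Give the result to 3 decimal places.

d′ = 3.519

The false-alarm rate is 0/400 = 0, so apply the 1/(2N) correction: FA → 1/(2·400) = 0.00125.
z(H) = z(0.69000) = 0.4959
z(FA) = z(0.00125) = -3.0233
d' = 0.4959 − (-3.0233) = 3.5192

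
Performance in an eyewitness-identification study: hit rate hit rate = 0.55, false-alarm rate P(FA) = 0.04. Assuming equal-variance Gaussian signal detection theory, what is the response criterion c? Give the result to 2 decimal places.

c = 0.81

z(H) = z(0.55) = 0.126
z(FA) = z(0.04) = -1.751
c = −½·[z(H) + z(FA)] = −0.5 × (0.126 + (-1.751)) = 0.8125
c > 0: the witness has a conservative response bias.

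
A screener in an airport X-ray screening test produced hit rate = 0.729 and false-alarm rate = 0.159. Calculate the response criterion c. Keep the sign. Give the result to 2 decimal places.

z(H) = 0.6098
z(FA) = -0.9986
c = −½·[z(H) + z(FA)] = −0.5 × (0.6098 + (-0.9986)) = 0.1944

c = 0.19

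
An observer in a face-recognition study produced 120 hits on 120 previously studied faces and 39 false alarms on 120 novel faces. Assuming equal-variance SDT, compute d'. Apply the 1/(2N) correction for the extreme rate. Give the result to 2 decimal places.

The hit rate is 120/120 = 1, so apply the 1/(2N) correction: H → 1 − 1/(2·120) = 0.99583.
z(H) = z(0.99583) = 2.638
z(FA) = z(0.32500) = -0.454
d' = 2.638 − (-0.454) = 3.092

d' = 3.09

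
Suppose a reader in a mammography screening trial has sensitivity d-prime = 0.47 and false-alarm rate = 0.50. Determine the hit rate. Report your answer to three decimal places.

hit rate = 0.681

z(false-alarm rate) = z(0.50) = 0.0000
z(H) = z(FA) + d' = 0.0000 + 0.47 = 0.4700
hit rate = Φ(0.4700) = 0.6808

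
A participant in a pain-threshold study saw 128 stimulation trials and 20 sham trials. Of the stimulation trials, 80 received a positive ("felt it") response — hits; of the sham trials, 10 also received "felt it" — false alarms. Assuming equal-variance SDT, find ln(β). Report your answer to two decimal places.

ln β = -0.05

H = 80/128 = 0.6250
FA = 10/20 = 0.5000
z(0.6250) = 0.319, z(0.5000) = 0.000
ln β = −½·[z(H)² − z(FA)²] = −0.5 × (0.102 − 0.000) = -0.051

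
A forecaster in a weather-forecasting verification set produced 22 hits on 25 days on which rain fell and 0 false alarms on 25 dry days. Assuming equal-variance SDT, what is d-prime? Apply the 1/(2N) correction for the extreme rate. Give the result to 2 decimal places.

d-prime = 3.23

The false-alarm rate is 0/25 = 0, so apply the 1/(2N) correction: FA → 1/(2·25) = 0.02000.
z(H) = z(0.88000) = 1.175
z(FA) = z(0.02000) = -2.054
d' = 1.175 − (-2.054) = 3.229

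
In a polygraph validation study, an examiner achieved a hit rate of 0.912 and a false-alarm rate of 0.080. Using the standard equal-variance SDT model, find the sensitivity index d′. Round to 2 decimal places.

d′ = 2.76

z(H) = z(0.912) = 1.3532
z(FA) = z(0.080) = -1.4051
d' = z(H) − z(FA) = 1.3532 − (-1.4051) = 2.7583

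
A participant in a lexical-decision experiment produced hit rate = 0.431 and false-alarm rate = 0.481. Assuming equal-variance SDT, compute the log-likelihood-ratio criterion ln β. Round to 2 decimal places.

z(H) = -0.174
z(FA) = -0.048
ln β = −½·[z(H)² − z(FA)²] = −0.5 × (0.030 − 0.002) = -0.014

ln β = -0.01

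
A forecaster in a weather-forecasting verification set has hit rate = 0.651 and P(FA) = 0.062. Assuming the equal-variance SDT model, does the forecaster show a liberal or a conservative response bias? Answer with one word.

z(H) = 0.388, z(FA) = -1.538
c = −½·(z(H) + z(FA)) = 0.575
c > 0 → conservative criterion (biased toward responding “no”).

conservative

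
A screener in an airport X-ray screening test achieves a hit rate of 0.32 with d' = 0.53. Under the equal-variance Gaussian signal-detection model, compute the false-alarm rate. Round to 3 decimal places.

z(hit rate) = z(0.32) = -0.4677
z(FA) = z(H) − d' = -0.4677 − 0.53 = -0.9977
false-alarm rate = Φ(-0.9977) = 0.1592

false-alarm rate = 0.159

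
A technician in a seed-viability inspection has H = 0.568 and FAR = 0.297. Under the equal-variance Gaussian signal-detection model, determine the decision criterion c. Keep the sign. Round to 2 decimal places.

c = 0.18

z(H) = 0.1713
z(FA) = -0.5330
c = −½·[z(H) + z(FA)] = −0.5 × (0.1713 + (-0.5330)) = 0.18085
c > 0: the technician has a conservative response bias.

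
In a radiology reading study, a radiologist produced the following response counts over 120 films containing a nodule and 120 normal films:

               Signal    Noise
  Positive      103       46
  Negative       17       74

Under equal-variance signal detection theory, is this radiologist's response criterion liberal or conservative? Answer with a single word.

z(H) = 1.073, z(FA) = -0.297
c = −½·(z(H) + z(FA)) = -0.388
c < 0 → liberal criterion (biased toward responding “yes”).

liberal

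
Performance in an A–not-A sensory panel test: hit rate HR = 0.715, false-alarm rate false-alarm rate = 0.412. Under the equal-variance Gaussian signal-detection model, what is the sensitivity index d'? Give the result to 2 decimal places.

d' = 0.79

z(0.715) = 0.568, z(0.412) = -0.222
d' = z(H) − z(FA) = 0.568 − (-0.222) = 0.790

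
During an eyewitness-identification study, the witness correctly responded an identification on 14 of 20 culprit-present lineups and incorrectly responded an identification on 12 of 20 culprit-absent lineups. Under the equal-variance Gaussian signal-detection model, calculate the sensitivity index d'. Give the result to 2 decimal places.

d' = 0.27

H = 14/20 = 0.7000
FA = 12/20 = 0.6000
Φ⁻¹(0.7000) = 0.5244, Φ⁻¹(0.6000) = 0.2533
d' = z(H) − z(FA) = 0.5244 − 0.2533 = 0.2711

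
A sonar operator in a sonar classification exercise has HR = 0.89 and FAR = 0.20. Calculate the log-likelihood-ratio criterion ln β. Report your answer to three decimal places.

ln β = -0.398

z(0.89) = 1.2265, z(0.20) = -0.8416
ln β = −½·[z(H)² − z(FA)²] = −0.5 × (1.5043 − 0.7083) = -0.3980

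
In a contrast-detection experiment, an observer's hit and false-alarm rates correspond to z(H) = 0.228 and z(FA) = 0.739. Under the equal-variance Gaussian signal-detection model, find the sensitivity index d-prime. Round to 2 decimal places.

d-prime = -0.51

d' = z(H) − z(FA) = 0.228 − 0.739 = -0.511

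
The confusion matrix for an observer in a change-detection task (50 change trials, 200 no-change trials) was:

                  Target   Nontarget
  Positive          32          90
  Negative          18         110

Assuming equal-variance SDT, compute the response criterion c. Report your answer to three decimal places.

H = 32/50 = 0.6400
FA = 90/200 = 0.4500
z(0.6400) = 0.3585, z(0.4500) = -0.1257
c = −½·[z(H) + z(FA)] = −0.5 × (0.3585 + (-0.1257)) = -0.1164
c < 0: the observer has a liberal response bias.

c = -0.116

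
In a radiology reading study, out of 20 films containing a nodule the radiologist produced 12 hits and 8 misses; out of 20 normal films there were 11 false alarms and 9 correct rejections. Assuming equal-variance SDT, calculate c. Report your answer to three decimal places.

c = -0.190

H = 12/20 = 0.6000
FA = 11/20 = 0.5500
z(H) = 0.2533
z(FA) = 0.1257
c = −½·[z(H) + z(FA)] = −0.5 × (0.2533 + 0.1257) = -0.1895
c < 0: the radiologist has a liberal response bias.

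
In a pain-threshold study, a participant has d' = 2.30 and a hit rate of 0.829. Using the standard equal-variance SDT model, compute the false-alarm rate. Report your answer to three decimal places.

z(hit rate) = z(0.829) = 0.9502
z(FA) = z(H) − d' = 0.9502 − 2.30 = -1.3498
false-alarm rate = Φ(-1.3498) = 0.0885

false-alarm rate = 0.089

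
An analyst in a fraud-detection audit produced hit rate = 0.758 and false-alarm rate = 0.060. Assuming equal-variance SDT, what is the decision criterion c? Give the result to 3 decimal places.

Φ⁻¹(H) = 0.6999
Φ⁻¹(FA) = -1.5548
c = −½·[z(H) + z(FA)] = −0.5 × (0.6999 + (-1.5548)) = 0.42745
c > 0: the analyst has a conservative response bias.

c = 0.427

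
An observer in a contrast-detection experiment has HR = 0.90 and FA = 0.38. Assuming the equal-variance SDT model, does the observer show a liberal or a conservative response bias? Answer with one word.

z(H) = 1.282, z(FA) = -0.305
c = −½·(z(H) + z(FA)) = -0.4885
c < 0 → liberal criterion (biased toward responding “yes”).

liberal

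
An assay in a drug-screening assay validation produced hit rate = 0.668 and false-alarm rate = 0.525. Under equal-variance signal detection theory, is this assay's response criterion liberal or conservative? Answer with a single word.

liberal

z(H) = 0.434, z(FA) = 0.063
c = −½·(z(H) + z(FA)) = -0.2485
c < 0 → liberal criterion (biased toward responding “yes”).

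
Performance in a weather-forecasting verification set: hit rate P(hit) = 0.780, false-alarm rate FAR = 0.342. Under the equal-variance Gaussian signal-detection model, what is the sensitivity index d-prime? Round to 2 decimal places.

z(H) = z(0.780) = 0.7722
z(FA) = z(0.342) = -0.4070
d' = z(H) − z(FA) = 0.7722 − (-0.4070) = 1.1792

d-prime = 1.18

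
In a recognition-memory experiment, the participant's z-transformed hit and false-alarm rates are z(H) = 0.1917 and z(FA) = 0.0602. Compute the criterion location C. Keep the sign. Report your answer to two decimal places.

C = -0.13

c = −½·[z(H) + z(FA)] = −½·(0.1917 + 0.0602) = -0.12595
c < 0: the participant has a liberal response bias.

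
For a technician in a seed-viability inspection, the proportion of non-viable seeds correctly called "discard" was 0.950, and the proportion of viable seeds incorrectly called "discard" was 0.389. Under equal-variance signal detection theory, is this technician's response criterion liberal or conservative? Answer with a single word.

z(H) = 1.645, z(FA) = -0.282
c = −½·(z(H) + z(FA)) = -0.6815
c < 0 → liberal criterion (biased toward responding “yes”).

liberal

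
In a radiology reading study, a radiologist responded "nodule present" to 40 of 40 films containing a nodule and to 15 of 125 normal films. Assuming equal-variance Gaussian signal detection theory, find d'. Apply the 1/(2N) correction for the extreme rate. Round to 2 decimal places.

d' = 3.42

The hit rate is 40/40 = 1, so apply the 1/(2N) correction: H → 1 − 1/(2·40) = 0.98750.
z(H) = z(0.98750) = 2.241
z(FA) = z(0.12000) = -1.175
d' = 2.241 − (-1.175) = 3.416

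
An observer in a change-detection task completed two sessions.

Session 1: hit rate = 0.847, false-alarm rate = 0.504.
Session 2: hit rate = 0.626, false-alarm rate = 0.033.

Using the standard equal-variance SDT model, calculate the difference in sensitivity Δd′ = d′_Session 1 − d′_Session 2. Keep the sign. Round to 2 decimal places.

Δd′ = -1.15

Session 1: z(0.847) = 1.024, z(0.504) = 0.010, d' = 1.014
Session 2: z(0.626) = 0.321, z(0.033) = -1.838, d' = 2.159
Δd' = d'_Session 1 − d'_Session 2 = 1.014 − 2.159 = -1.145
Session 2 has the higher sensitivity.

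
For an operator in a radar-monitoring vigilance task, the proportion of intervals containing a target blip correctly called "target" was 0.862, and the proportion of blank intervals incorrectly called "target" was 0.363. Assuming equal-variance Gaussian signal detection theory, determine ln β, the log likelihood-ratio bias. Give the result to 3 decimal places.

ln β = -0.532

Φ⁻¹(0.862) = 1.0893, Φ⁻¹(0.363) = -0.3505
ln β = −½·[z(H)² − z(FA)²] = −0.5 × (1.1866 − 0.1229) = -0.53185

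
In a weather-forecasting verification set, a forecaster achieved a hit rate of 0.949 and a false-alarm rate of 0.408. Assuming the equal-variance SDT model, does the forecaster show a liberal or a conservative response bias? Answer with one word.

liberal

z(H) = 1.635, z(FA) = -0.233
c = −½·(z(H) + z(FA)) = -0.701
c < 0 → liberal criterion (biased toward responding “yes”).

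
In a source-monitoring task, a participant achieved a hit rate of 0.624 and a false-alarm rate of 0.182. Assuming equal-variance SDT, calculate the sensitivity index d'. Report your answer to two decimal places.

d' = 1.22

Φ⁻¹(H) = 0.3160
Φ⁻¹(FA) = -0.9078
d' = z(H) − z(FA) = 0.3160 − (-0.9078) = 1.2238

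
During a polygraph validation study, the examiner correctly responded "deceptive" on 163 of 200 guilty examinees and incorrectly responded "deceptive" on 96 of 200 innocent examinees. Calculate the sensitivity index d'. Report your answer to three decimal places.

d' = 0.947

H = 163/200 = 0.8150
FA = 96/200 = 0.4800
z(H) = 0.8965
z(FA) = -0.0502
d' = z(H) − z(FA) = 0.8965 − (-0.0502) = 0.9467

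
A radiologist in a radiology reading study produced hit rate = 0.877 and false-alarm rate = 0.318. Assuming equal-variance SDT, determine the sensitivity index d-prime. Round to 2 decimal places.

z(H) = z(0.877) = 1.160
z(FA) = z(0.318) = -0.473
d' = z(H) − z(FA) = 1.160 − (-0.473) = 1.633

d-prime = 1.63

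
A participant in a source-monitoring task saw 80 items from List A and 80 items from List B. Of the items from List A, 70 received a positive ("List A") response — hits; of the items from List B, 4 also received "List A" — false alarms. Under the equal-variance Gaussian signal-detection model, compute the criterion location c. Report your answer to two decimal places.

c = 0.25

H = 70/80 = 0.8750
FA = 4/80 = 0.0500
z(H) = 1.150
z(FA) = -1.645
c = −½·[z(H) + z(FA)] = −0.5 × (1.150 + (-1.645)) = 0.2475
c > 0: the participant has a conservative response bias.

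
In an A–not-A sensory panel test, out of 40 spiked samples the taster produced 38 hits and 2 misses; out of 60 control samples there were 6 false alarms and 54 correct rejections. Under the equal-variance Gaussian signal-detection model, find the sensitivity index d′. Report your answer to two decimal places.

H = 38/40 = 0.9500
FA = 6/60 = 0.1000
Φ⁻¹(H) = 1.645
Φ⁻¹(FA) = -1.282
d' = z(H) − z(FA) = 1.645 − (-1.282) = 2.927

d′ = 2.93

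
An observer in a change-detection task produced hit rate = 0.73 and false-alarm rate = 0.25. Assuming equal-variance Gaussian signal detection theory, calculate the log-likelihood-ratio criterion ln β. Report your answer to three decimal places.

ln β = 0.040

z(H) = z(0.73) = 0.6128
z(FA) = z(0.25) = -0.6745
ln β = −½·[z(H)² − z(FA)²] = −0.5 × (0.3755 − 0.4550) = 0.03975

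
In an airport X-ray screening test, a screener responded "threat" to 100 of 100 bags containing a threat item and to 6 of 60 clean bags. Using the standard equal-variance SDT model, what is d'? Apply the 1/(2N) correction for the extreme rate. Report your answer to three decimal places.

The hit rate is 100/100 = 1, so apply the 1/(2N) correction: H → 1 − 1/(2·100) = 0.99500.
z(H) = z(0.99500) = 2.5758
z(FA) = z(0.10000) = -1.2816
d' = 2.5758 − (-1.2816) = 3.8574

d' = 3.857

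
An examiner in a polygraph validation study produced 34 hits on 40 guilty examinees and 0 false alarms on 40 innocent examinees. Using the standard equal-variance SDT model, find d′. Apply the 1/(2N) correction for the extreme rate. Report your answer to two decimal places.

d′ = 3.28

The false-alarm rate is 0/40 = 0, so apply the 1/(2N) correction: FA → 1/(2·40) = 0.01250.
z(H) = z(0.85000) = 1.036
z(FA) = z(0.01250) = -2.241
d' = 1.036 − (-2.241) = 3.277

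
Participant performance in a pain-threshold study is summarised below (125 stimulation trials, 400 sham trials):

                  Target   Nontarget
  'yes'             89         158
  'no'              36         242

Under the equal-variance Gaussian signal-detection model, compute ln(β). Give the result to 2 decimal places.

ln β = -0.12

H = 89/125 = 0.7120
FA = 158/400 = 0.3950
z(H) = z(0.7120) = 0.559
z(FA) = z(0.3950) = -0.266
ln β = −½·[z(H)² − z(FA)²] = −0.5 × (0.312 − 0.071) = -0.1205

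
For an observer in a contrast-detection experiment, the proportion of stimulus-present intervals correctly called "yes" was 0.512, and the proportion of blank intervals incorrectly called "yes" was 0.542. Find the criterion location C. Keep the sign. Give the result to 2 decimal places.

C = -0.07

z(H) = z(0.512) = 0.0301
z(FA) = z(0.542) = 0.1055
c = −½·[z(H) + z(FA)] = −0.5 × (0.0301 + 0.1055) = -0.0678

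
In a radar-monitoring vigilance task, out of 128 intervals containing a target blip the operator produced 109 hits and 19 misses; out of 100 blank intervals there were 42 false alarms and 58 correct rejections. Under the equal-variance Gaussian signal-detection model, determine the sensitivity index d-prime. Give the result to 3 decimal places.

H = 109/128 = 0.8516
FA = 42/100 = 0.4200
Φ⁻¹(H) = 1.0433
Φ⁻¹(FA) = -0.2019
d' = z(H) − z(FA) = 1.0433 − (-0.2019) = 1.2452

d-prime = 1.245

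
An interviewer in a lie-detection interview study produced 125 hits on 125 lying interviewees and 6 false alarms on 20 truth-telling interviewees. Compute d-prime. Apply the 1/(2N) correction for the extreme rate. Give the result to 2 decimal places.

The hit rate is 125/125 = 1, so apply the 1/(2N) correction: H → 1 − 1/(2·125) = 0.99600.
z(H) = z(0.99600) = 2.652
z(FA) = z(0.30000) = -0.524
d' = 2.652 − (-0.524) = 3.176

d-prime = 3.18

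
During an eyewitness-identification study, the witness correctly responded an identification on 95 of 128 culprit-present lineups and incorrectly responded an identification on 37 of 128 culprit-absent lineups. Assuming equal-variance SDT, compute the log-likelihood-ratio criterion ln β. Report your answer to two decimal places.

ln β = -0.06

H = 95/128 = 0.7422
FA = 37/128 = 0.2891
Φ⁻¹(0.7422) = 0.650, Φ⁻¹(0.2891) = -0.556
ln β = −½·[z(H)² − z(FA)²] = −0.5 × (0.423 − 0.309) = -0.057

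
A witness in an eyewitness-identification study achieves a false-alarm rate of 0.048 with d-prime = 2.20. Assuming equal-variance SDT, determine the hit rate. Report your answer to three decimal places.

hit rate = 0.704

z(false-alarm rate) = z(0.048) = -1.6646
z(H) = z(FA) + d' = -1.6646 + 2.20 = 0.5354
hit rate = Φ(0.5354) = 0.7038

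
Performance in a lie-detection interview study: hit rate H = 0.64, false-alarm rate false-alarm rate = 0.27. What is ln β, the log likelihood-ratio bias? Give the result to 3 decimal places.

z(0.64) = 0.3585, z(0.27) = -0.6128
ln β = −½·[z(H)² − z(FA)²] = −0.5 × (0.1285 − 0.3755) = 0.1235

ln β = 0.124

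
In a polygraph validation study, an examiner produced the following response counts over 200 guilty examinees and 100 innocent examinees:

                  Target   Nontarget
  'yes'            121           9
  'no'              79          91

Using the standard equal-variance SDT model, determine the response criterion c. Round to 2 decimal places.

c = 0.54

H = 121/200 = 0.6050
FA = 9/100 = 0.0900
z(H) = z(0.6050) = 0.266
z(FA) = z(0.0900) = -1.341
c = −½·[z(H) + z(FA)] = −0.5 × (0.266 + (-1.341)) = 0.5375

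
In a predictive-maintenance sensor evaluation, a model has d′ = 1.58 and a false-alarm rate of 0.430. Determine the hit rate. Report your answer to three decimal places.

hit rate = 0.920

z(false-alarm rate) = z(0.430) = -0.1764
z(H) = z(FA) + d' = -0.1764 + 1.58 = 1.4036
hit rate = Φ(1.4036) = 0.9198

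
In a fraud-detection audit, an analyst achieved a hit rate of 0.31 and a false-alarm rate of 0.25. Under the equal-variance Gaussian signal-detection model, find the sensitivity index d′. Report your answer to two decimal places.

d′ = 0.18

Φ⁻¹(0.31) = -0.4959, Φ⁻¹(0.25) = -0.6745
d' = z(H) − z(FA) = -0.4959 − (-0.6745) = 0.1786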